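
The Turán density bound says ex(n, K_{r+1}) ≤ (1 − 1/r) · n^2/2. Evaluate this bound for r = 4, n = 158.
Turán density bound = (3/4) · 158^2/2 = 18723/2 ≈ 9361.5

Turán's theorem: ex(n, K_{r+1}) is achieved by the complete r-partite Turán graph T(n, r) with parts as balanced as possible, and is at most (1 − 1/r) · n^2/2. For r = 4, n = 158: the density bound is (3/4) · 24964/2 = 18723/2 ≈ 9361.5. The integer-valued extremum is e(T(158, 4)) = 9361, which is strictly less than the density bound 18723/2 since 4 ∤ 158 (the parts of T(158, 4) cannot all be equal).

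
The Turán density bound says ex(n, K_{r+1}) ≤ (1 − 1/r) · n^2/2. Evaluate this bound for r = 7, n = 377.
Turán density bound = (6/7) · 377^2/2 = 426387/7 ≈ 60912.4286

Turán's theorem: ex(n, K_{r+1}) is achieved by the complete r-partite Turán graph T(n, r) with parts as balanced as possible, and is at most (1 − 1/r) · n^2/2. For r = 7, n = 377: the density bound is (6/7) · 142129/2 = 426387/7 ≈ 60912.4286. The integer-valued extremum is e(T(377, 7)) = 60912, which is strictly less than the density bound 426387/7 since 7 ∤ 377 (the parts of T(377, 7) cannot all be equal).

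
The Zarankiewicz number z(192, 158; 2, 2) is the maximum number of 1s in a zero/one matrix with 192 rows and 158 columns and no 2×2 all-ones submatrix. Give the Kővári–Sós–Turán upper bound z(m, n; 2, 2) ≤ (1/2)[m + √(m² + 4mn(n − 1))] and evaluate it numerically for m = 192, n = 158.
z(192, 158; 2, 2) ≤ (1/2)[192 + √(192² + 4·192·158·157)] = (1/2)[192 + √19087872] = 2280.4835

Kővári–Sós–Turán: let r_1, ..., r_192 be the row sums and z = Σ r_i the total number of 1s. Each pair of columns can share at most one row with both entries 1 (else a 2×2 all-ones block appears), so Σ_i C(r_i, 2) ≤ C(158, 2) = 12403. By convexity Σ_i C(r_i, 2) ≥ 192·C(z/192, 2) = z(z − 192)/(2·192), giving z² − 192z − 192·158·157 ≤ 0 and hence z ≤ (1/2)[192 + √(36864 + 4·4762752)] = (1/2)[192 + √19087872] ≈ (1/2)(192 + 4368.9669) = 2280.4835.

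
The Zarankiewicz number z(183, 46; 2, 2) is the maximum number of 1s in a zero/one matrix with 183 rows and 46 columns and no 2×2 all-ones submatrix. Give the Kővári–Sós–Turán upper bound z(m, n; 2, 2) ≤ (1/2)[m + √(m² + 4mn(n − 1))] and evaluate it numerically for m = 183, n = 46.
z(183, 46; 2, 2) ≤ (1/2)[183 + √(183² + 4·183·46·45)] = (1/2)[183 + √1548729] = 713.7397

Kővári–Sós–Turán: let r_1, ..., r_183 be the row sums and z = Σ r_i the total number of 1s. Each pair of columns can share at most one row with both entries 1 (else a 2×2 all-ones block appears), so Σ_i C(r_i, 2) ≤ C(46, 2) = 1035. By convexity Σ_i C(r_i, 2) ≥ 183·C(z/183, 2) = z(z − 183)/(2·183), giving z² − 183z − 183·46·45 ≤ 0 and hence z ≤ (1/2)[183 + √(33489 + 4·378810)] = (1/2)[183 + √1548729] ≈ (1/2)(183 + 1244.4794) = 713.7397.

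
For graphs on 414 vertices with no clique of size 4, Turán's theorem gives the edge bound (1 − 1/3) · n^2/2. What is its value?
Turán density bound = (2/3) · 414^2/2 = 57132

Turán's theorem: ex(n, K_{r+1}) is achieved by the complete r-partite Turán graph T(n, r) with parts as balanced as possible, and is at most (1 − 1/r) · n^2/2. For r = 3, n = 414: the density bound is (2/3) · 171396/2 = 57132. Since 3 ∣ 414, the Turán graph T(414, 3) has parts of equal size 138, and its edge count e(T(414, 3)) = 57132 attains the density bound exactly.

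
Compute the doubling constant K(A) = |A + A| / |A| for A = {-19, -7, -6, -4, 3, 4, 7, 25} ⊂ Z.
K = |A + A| / |A| = 32/8 = 4

Enumerate A + A = {a + b : a, b ∈ A}. With |A| = 8, there are |A|^2 = 64 ordered sum pairs; collecting distinct values, A + A = {-38, -26, -25, -23, -16, -15, -14, -13, -12, -11, -10, -8, -4, -3, -2, -1, 0, 1, 3, 6, 7, 8, 10, 11, 14, 18, 19, 21, 28, 29, 32, 50}, so |A + A| = 32. Thus K = 32/8 = 4. For comparison, the minimum possible |A + A| over all 8-element sets is 2·8 − 1 = 15 (so min K = 15/8), attained only by arithmetic progressions.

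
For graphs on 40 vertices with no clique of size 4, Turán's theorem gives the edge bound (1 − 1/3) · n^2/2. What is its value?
Turán density bound = (2/3) · 40^2/2 = 1600/3 ≈ 533.3333

Turán's theorem: ex(n, K_{r+1}) is achieved by the complete r-partite Turán graph T(n, r) with parts as balanced as possible, and is at most (1 − 1/r) · n^2/2. For r = 3, n = 40: the density bound is (2/3) · 1600/2 = 1600/3 ≈ 533.3333. The integer-valued extremum is e(T(40, 3)) = 533, which is strictly less than the density bound 1600/3 since 3 ∤ 40 (the parts of T(40, 3) cannot all be equal).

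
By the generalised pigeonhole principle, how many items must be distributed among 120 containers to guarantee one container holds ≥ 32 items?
n = (32 − 1)·120 + 1 = 3721

By the generalised pigeonhole principle, to guarantee some box contains ≥ r objects we need more than (r − 1) · k objects total. Threshold: n = (r − 1) · k + 1. With r = 32 and k = 120: n = 31 · 120 + 1 = 3720 + 1 = 3721. For n = 3720 = 31 · 120, we can put exactly 31 objects in every box, avoiding 32 in any single one — so 3721 is tight.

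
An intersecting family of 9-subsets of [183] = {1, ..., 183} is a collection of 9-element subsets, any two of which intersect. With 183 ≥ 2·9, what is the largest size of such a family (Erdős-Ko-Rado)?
max |F| = C(182, 8) = 25544591422350

The Erdős-Ko-Rado theorem states: for n ≥ 2k, an intersecting family of k-subsets of an n-element set has size at most C(n − 1, k − 1), with equality for 'star' families {A ⊆ [n] : |A| = k, i ∈ A} (fix an element i). For n = 183, k = 9: C(182, 8) = 25544591422350.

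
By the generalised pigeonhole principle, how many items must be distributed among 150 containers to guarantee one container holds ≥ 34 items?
n = (34 − 1)·150 + 1 = 4951

By the generalised pigeonhole principle, to guarantee some box contains ≥ r objects we need more than (r − 1) · k objects total. Threshold: n = (r − 1) · k + 1. With r = 34 and k = 150: n = 33 · 150 + 1 = 4950 + 1 = 4951. For n = 4950 = 33 · 150, we can put exactly 33 objects in every box, avoiding 34 in any single one — so 4951 is tight.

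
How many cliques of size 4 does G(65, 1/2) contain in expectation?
E[# K_4] = C(65, 4) · (1/2)^C(4, 2) = 677040 / 2^6 = 42315/4 = 10578.75

For each 4-subset S of vertices (there are C(65, 4) = 677040 such S), let X_S = 1 if S induces a K_4 (all C(4, 2) = 6 edges present). Then P(X_S = 1) = (1/2)^6 = 1/64. By linearity of expectation, E[# K_4] = C(65, 4) · (1/2)^6 = 677040 / 64 = 42315/4 = 10578.75.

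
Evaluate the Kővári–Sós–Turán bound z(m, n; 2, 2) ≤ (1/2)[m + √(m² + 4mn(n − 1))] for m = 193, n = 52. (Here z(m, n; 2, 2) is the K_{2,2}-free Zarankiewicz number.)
z(193, 52; 2, 2) ≤ (1/2)[193 + √(193² + 4·193·52·51)] = (1/2)[193 + √2084593] = 818.406

Kővári–Sós–Turán: let r_1, ..., r_193 be the row sums and z = Σ r_i the total number of 1s. Each pair of columns can share at most one row with both entries 1 (else a 2×2 all-ones block appears), so Σ_i C(r_i, 2) ≤ C(52, 2) = 1326. By convexity Σ_i C(r_i, 2) ≥ 193·C(z/193, 2) = z(z − 193)/(2·193), giving z² − 193z − 193·52·51 ≤ 0 and hence z ≤ (1/2)[193 + √(37249 + 4·511836)] = (1/2)[193 + √2084593] ≈ (1/2)(193 + 1443.812) = 818.406.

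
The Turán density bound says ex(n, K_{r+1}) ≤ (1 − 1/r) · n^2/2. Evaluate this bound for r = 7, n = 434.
Turán density bound = (6/7) · 434^2/2 = 80724

Turán's theorem: ex(n, K_{r+1}) is achieved by the complete r-partite Turán graph T(n, r) with parts as balanced as possible, and is at most (1 − 1/r) · n^2/2. For r = 7, n = 434: the density bound is (6/7) · 188356/2 = 80724. Since 7 ∣ 434, the Turán graph T(434, 7) has parts of equal size 62, and its edge count e(T(434, 7)) = 80724 attains the density bound exactly.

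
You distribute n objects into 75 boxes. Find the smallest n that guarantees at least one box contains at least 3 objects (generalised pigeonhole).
n = (3 − 1)·75 + 1 = 151

By the generalised pigeonhole principle, to guarantee some box contains ≥ r objects we need more than (r − 1) · k objects total. Threshold: n = (r − 1) · k + 1. With r = 3 and k = 75: n = 2 · 75 + 1 = 150 + 1 = 151. For n = 150 = 2 · 75, we can put exactly 2 objects in every box, avoiding 3 in any single one — so 151 is tight.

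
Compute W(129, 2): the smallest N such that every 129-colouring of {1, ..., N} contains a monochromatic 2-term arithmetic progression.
W(129, 2) = 129 + 1 = 130

A 2-term AP is any pair of integers, so a monochromatic 2-AP exists iff some colour is used at least twice. With 129 colours, the colouring i ↦ i on {1, ..., 129} uses each colour once, avoiding any monochromatic pair, so W(129, 2) > 129. For {1, ..., 130}, pigeonhole forces two integers of the same colour, which form a monochromatic 2-AP. Hence W(129, 2) = 130.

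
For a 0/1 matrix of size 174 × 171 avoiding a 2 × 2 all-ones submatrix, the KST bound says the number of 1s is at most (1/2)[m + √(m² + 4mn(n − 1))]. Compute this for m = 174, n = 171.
z(174, 171; 2, 2) ≤ (1/2)[174 + √(174² + 4·174·171·170)] = (1/2)[174 + √20262996] = 2337.7219

Kővári–Sós–Turán: let r_1, ..., r_174 be the row sums and z = Σ r_i the total number of 1s. Each pair of columns can share at most one row with both entries 1 (else a 2×2 all-ones block appears), so Σ_i C(r_i, 2) ≤ C(171, 2) = 14535. By convexity Σ_i C(r_i, 2) ≥ 174·C(z/174, 2) = z(z − 174)/(2·174), giving z² − 174z − 174·171·170 ≤ 0 and hence z ≤ (1/2)[174 + √(30276 + 4·5058180)] = (1/2)[174 + √20262996] ≈ (1/2)(174 + 4501.4438) = 2337.7219.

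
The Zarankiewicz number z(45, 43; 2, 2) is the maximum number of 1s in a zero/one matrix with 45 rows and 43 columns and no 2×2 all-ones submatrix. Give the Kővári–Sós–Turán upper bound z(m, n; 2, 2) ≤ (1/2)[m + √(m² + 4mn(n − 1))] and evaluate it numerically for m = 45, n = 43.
z(45, 43; 2, 2) ≤ (1/2)[45 + √(45² + 4·45·43·42)] = (1/2)[45 + √327105] = 308.4655

Kővári–Sós–Turán: let r_1, ..., r_45 be the row sums and z = Σ r_i the total number of 1s. Each pair of columns can share at most one row with both entries 1 (else a 2×2 all-ones block appears), so Σ_i C(r_i, 2) ≤ C(43, 2) = 903. By convexity Σ_i C(r_i, 2) ≥ 45·C(z/45, 2) = z(z − 45)/(2·45), giving z² − 45z − 45·43·42 ≤ 0 and hence z ≤ (1/2)[45 + √(2025 + 4·81270)] = (1/2)[45 + √327105] ≈ (1/2)(45 + 571.9309) = 308.4655.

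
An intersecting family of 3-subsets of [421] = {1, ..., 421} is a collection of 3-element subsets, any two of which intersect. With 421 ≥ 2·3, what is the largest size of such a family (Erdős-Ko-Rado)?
max |F| = C(420, 2) = 87990

Erdős-Ko-Rado (1961): when n ≥ 2k, max |F| = C(n−1, k−1). The bound is attained by the star {A : i ∈ A} for any fixed i ∈ [n]. Here C(421−1, 3−1) = C(420, 2) = 87990.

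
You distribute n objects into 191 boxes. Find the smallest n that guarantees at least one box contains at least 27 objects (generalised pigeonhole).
n = (27 − 1)·191 + 1 = 4967

By the generalised pigeonhole principle, to guarantee some box contains ≥ r objects we need more than (r − 1) · k objects total. Threshold: n = (r − 1) · k + 1. With r = 27 and k = 191: n = 26 · 191 + 1 = 4966 + 1 = 4967. For n = 4966 = 26 · 191, we can put exactly 26 objects in every box, avoiding 27 in any single one — so 4967 is tight.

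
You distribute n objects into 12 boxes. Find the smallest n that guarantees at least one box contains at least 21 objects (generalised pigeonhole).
n = (21 − 1)·12 + 1 = 241

By the generalised pigeonhole principle, to guarantee some box contains ≥ r objects we need more than (r − 1) · k objects total. Threshold: n = (r − 1) · k + 1. With r = 21 and k = 12: n = 20 · 12 + 1 = 240 + 1 = 241. For n = 240 = 20 · 12, we can put exactly 20 objects in every box, avoiding 21 in any single one — so 241 is tight.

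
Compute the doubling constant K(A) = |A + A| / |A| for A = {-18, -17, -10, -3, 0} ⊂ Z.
K = |A + A| / |A| = 14/5

Enumerate A + A = {a + b : a, b ∈ A}. With |A| = 5, there are |A|^2 = 25 ordered sum pairs; collecting distinct values, A + A = {-36, -35, -34, -28, -27, -21, -20, -18, -17, -13, -10, -6, -3, 0}, so |A + A| = 14. Thus K = 14/5. For comparison, the minimum possible |A + A| over all 5-element sets is 2·5 − 1 = 9 (so min K = 9/5), attained only by arithmetic progressions.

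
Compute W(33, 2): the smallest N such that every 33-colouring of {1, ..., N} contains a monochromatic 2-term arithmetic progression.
W(33, 2) = 33 + 1 = 34

A 2-term AP is any pair of integers, so a monochromatic 2-AP exists iff some colour is used at least twice. With 33 colours, the colouring i ↦ i on {1, ..., 33} uses each colour once, avoiding any monochromatic pair, so W(33, 2) > 33. For {1, ..., 34}, pigeonhole forces two integers of the same colour, which form a monochromatic 2-AP. Hence W(33, 2) = 34.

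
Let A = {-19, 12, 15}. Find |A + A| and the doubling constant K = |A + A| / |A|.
K = |A + A| / |A| = 6/3 = 2

Enumerate A + A = {a + b : a, b ∈ A}. With |A| = 3, there are |A|^2 = 9 ordered sum pairs; collecting distinct values, A + A = {-38, -7, -4, 24, 27, 30}, so |A + A| = 6. Thus K = 6/3 = 2. For comparison, the minimum possible |A + A| over all 3-element sets is 2·3 − 1 = 5 (so min K = 5/3), attained only by arithmetic progressions.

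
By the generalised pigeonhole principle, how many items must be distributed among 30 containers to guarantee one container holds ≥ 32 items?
n = (32 − 1)·30 + 1 = 931

By the generalised pigeonhole principle, to guarantee some box contains ≥ r objects we need more than (r − 1) · k objects total. Threshold: n = (r − 1) · k + 1. With r = 32 and k = 30: n = 31 · 30 + 1 = 930 + 1 = 931. For n = 930 = 31 · 30, we can put exactly 31 objects in every box, avoiding 32 in any single one — so 931 is tight.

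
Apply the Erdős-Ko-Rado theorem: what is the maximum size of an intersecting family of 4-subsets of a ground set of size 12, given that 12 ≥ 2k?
max |F| = C(11, 3) = 165

The Erdős-Ko-Rado theorem states: for n ≥ 2k, an intersecting family of k-subsets of an n-element set has size at most C(n − 1, k − 1), with equality for 'star' families {A ⊆ [n] : |A| = k, i ∈ A} (fix an element i). For n = 12, k = 4: C(11, 3) = 165.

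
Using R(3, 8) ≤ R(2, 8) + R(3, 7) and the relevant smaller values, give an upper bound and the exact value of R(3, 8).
R(3, 8) ≤ R(2, 8) + R(3, 7) = 8 + 23 = 31; exact value R(3, 8) = 28.

The Erdős–Szekeres recurrence R(r, s) ≤ R(r−1, s) + R(r, s−1) applied to (r, s) = (3, 8) gives
  R(3, 8) ≤ R(2, 8) + R(3, 7) = 8 + 23 = 31.
(Recall R(2, k) = k and R is symmetric.) The recurrence is not tight here (it gives 31, but the exact value is R(3, 8) = 28); the tight upper bound requires a sharper argument than the simple recurrence, combined with a lower-bound construction on K_{27}.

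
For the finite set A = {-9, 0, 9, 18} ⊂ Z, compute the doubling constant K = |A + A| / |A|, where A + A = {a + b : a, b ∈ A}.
K = |A + A| / |A| = 7/4

Enumerate A + A = {a + b : a, b ∈ A}. With |A| = 4, there are |A|^2 = 16 ordered sum pairs; collecting distinct values, A + A = {-18, -9, 0, 9, 18, 27, 36}, so |A + A| = 7. Thus K = 7/4. Here |A + A| = 2|A| − 1 = 7, the minimum possible — so K = 7/4 is minimal, which holds iff A is an arithmetic progression.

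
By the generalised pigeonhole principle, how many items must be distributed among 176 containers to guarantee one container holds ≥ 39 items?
n = (39 − 1)·176 + 1 = 6689

By the generalised pigeonhole principle, to guarantee some box contains ≥ r objects we need more than (r − 1) · k objects total. Threshold: n = (r − 1) · k + 1. With r = 39 and k = 176: n = 38 · 176 + 1 = 6688 + 1 = 6689. For n = 6688 = 38 · 176, we can put exactly 38 objects in every box, avoiding 39 in any single one — so 6689 is tight.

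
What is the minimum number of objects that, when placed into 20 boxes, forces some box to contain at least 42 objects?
n = (42 − 1)·20 + 1 = 821

By the generalised pigeonhole principle, to guarantee some box contains ≥ r objects we need more than (r − 1) · k objects total. Threshold: n = (r − 1) · k + 1. With r = 42 and k = 20: n = 41 · 20 + 1 = 820 + 1 = 821. For n = 820 = 41 · 20, we can put exactly 41 objects in every box, avoiding 42 in any single one — so 821 is tight.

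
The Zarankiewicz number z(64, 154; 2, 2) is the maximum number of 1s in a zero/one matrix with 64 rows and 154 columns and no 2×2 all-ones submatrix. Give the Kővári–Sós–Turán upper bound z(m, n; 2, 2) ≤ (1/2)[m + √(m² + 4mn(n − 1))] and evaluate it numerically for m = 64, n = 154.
z(64, 154; 2, 2) ≤ (1/2)[64 + √(64² + 4·64·154·153)] = (1/2)[64 + √6035968] = 1260.4104

Kővári–Sós–Turán: let r_1, ..., r_64 be the row sums and z = Σ r_i the total number of 1s. Each pair of columns can share at most one row with both entries 1 (else a 2×2 all-ones block appears), so Σ_i C(r_i, 2) ≤ C(154, 2) = 11781. By convexity Σ_i C(r_i, 2) ≥ 64·C(z/64, 2) = z(z − 64)/(2·64), giving z² − 64z − 64·154·153 ≤ 0 and hence z ≤ (1/2)[64 + √(4096 + 4·1507968)] = (1/2)[64 + √6035968] ≈ (1/2)(64 + 2456.8207) = 1260.4104.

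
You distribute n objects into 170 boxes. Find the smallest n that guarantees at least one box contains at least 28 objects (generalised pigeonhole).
n = (28 − 1)·170 + 1 = 4591

By the generalised pigeonhole principle, to guarantee some box contains ≥ r objects we need more than (r − 1) · k objects total. Threshold: n = (r − 1) · k + 1. With r = 28 and k = 170: n = 27 · 170 + 1 = 4590 + 1 = 4591. For n = 4590 = 27 · 170, we can put exactly 27 objects in every box, avoiding 28 in any single one — so 4591 is tight.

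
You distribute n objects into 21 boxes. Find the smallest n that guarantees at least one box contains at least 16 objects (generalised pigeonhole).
n = (16 − 1)·21 + 1 = 316

By the generalised pigeonhole principle, to guarantee some box contains ≥ r objects we need more than (r − 1) · k objects total. Threshold: n = (r − 1) · k + 1. With r = 16 and k = 21: n = 15 · 21 + 1 = 315 + 1 = 316. For n = 315 = 15 · 21, we can put exactly 15 objects in every box, avoiding 16 in any single one — so 316 is tight.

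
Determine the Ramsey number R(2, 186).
R(2, 186) = 186

R(2, k) = k for all k ≥ 2: in a 2-colouring of K_k, either some edge is red (a red K_2) or all edges are blue (a blue K_k). And K_{185} coloured all-blue has no blue K_186, so R(2, 186) > 185. Hence R(2, 186) = 186.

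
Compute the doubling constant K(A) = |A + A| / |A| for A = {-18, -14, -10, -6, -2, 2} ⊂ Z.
K = |A + A| / |A| = 11/6

Enumerate A + A = {a + b : a, b ∈ A}. With |A| = 6, there are |A|^2 = 36 ordered sum pairs; collecting distinct values, A + A = {-36, -32, -28, -24, -20, -16, -12, -8, -4, 0, 4}, so |A + A| = 11. Thus K = 11/6. Here |A + A| = 2|A| − 1 = 11, the minimum possible — so K = 11/6 is minimal, which holds iff A is an arithmetic progression.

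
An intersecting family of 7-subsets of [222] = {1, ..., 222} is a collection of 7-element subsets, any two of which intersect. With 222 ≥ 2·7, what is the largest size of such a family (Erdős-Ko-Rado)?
max |F| = C(221, 6) = 151111164204

Erdős-Ko-Rado (1961): when n ≥ 2k, max |F| = C(n−1, k−1). The bound is attained by the star {A : i ∈ A} for any fixed i ∈ [n]. Here C(222−1, 7−1) = C(221, 6) = 151111164204.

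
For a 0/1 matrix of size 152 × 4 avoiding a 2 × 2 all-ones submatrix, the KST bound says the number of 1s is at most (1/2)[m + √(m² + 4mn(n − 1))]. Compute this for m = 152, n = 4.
z(152, 4; 2, 2) ≤ (1/2)[152 + √(152² + 4·152·4·3)] = (1/2)[152 + √30400] = 163.178

Kővári–Sós–Turán: let r_1, ..., r_152 be the row sums and z = Σ r_i the total number of 1s. Each pair of columns can share at most one row with both entries 1 (else a 2×2 all-ones block appears), so Σ_i C(r_i, 2) ≤ C(4, 2) = 6. By convexity Σ_i C(r_i, 2) ≥ 152·C(z/152, 2) = z(z − 152)/(2·152), giving z² − 152z − 152·4·3 ≤ 0 and hence z ≤ (1/2)[152 + √(23104 + 4·1824)] = (1/2)[152 + √30400] ≈ (1/2)(152 + 174.356) = 163.178.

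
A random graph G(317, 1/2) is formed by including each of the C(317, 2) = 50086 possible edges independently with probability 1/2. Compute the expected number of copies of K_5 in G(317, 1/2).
E[# K_5] = C(317, 5) · (1/2)^C(5, 2) = 25843399323 / 2^10 ≈ 25237694.651367

For each 5-subset S of vertices (there are C(317, 5) = 25843399323 such S), let X_S = 1 if S induces a K_5 (all C(5, 2) = 10 edges present). Then P(X_S = 1) = (1/2)^10 = 1/1024. By linearity of expectation, E[# K_5] = C(317, 5) · (1/2)^10 = 25843399323 / 1024 ≈ 25237694.651367.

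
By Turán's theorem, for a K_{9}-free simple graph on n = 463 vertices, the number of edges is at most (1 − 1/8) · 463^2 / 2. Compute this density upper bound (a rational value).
Turán density bound = (7/8) · 463^2/2 = 1500583/16 ≈ 93786.4375

Turán's theorem: ex(n, K_{r+1}) is achieved by the complete r-partite Turán graph T(n, r) with parts as balanced as possible, and is at most (1 − 1/r) · n^2/2. For r = 8, n = 463: the density bound is (7/8) · 214369/2 = 1500583/16 ≈ 93786.4375. The integer-valued extremum is e(T(463, 8)) = 93786, which is strictly less than the density bound 1500583/16 since 8 ∤ 463 (the parts of T(463, 8) cannot all be equal).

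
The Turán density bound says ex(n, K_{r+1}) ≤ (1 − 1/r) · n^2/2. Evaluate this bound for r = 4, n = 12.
Turán density bound = (3/4) · 12^2/2 = 54

Turán's theorem: ex(n, K_{r+1}) is achieved by the complete r-partite Turán graph T(n, r) with parts as balanced as possible, and is at most (1 − 1/r) · n^2/2. For r = 4, n = 12: the density bound is (3/4) · 144/2 = 54. Since 4 ∣ 12, the Turán graph T(12, 4) has parts of equal size 3, and its edge count e(T(12, 4)) = 54 attains the density bound exactly.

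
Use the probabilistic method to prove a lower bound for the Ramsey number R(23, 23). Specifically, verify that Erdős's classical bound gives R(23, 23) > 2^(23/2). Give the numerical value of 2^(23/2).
2^(23/2) = 2896.3094; so R(23, 23) > 2896.3094

Colour each edge of K_n uniformly at random with red/blue. The expected number of monochromatic K_23 is C(n, 23) · 2 · 2^(−C(23,2)). If C(n, 23) · 2^(1 − C(23,2)) < 1, then with positive probability no monochromatic K_23 exists, so R(23, 23) > n. The standard estimate C(n, 23) ≤ n^23/23! shows this inequality holds whenever n ≤ 2^(23/2) (since 23! · 2^(C(23,2) − 1) > 2^(23^2/2) ≥ n^23). Hence R(23, 23) > 2^(23/2) = 2896.3094.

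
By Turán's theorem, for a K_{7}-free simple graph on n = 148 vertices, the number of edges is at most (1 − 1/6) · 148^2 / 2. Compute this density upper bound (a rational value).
Turán density bound = (5/6) · 148^2/2 = 27380/3 ≈ 9126.6667

Turán's theorem: ex(n, K_{r+1}) is achieved by the complete r-partite Turán graph T(n, r) with parts as balanced as possible, and is at most (1 − 1/r) · n^2/2. For r = 6, n = 148: the density bound is (5/6) · 21904/2 = 27380/3 ≈ 9126.6667. The integer-valued extremum is e(T(148, 6)) = 9126, which is strictly less than the density bound 27380/3 since 6 ∤ 148 (the parts of T(148, 6) cannot all be equal).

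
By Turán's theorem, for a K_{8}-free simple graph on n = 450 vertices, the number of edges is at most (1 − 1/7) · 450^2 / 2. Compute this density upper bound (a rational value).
Turán density bound = (6/7) · 450^2/2 = 607500/7 ≈ 86785.7143

Turán's theorem: ex(n, K_{r+1}) is achieved by the complete r-partite Turán graph T(n, r) with parts as balanced as possible, and is at most (1 − 1/r) · n^2/2. For r = 7, n = 450: the density bound is (6/7) · 202500/2 = 607500/7 ≈ 86785.7143. The integer-valued extremum is e(T(450, 7)) = 86785, which is strictly less than the density bound 607500/7 since 7 ∤ 450 (the parts of T(450, 7) cannot all be equal).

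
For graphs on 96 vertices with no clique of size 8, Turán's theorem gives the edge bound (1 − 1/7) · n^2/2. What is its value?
Turán density bound = (6/7) · 96^2/2 = 27648/7 ≈ 3949.7143

Turán's theorem: ex(n, K_{r+1}) is achieved by the complete r-partite Turán graph T(n, r) with parts as balanced as possible, and is at most (1 − 1/r) · n^2/2. For r = 7, n = 96: the density bound is (6/7) · 9216/2 = 27648/7 ≈ 3949.7143. The integer-valued extremum is e(T(96, 7)) = 3949, which is strictly less than the density bound 27648/7 since 7 ∤ 96 (the parts of T(96, 7) cannot all be equal).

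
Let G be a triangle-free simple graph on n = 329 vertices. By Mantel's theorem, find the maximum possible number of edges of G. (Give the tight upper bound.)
ex(329, K_3) = ⌊329^2/4⌋ = 27060

Mantel (1907): a triangle-free graph on n vertices has at most ⌊n^2/4⌋ edges, with equality for the complete bipartite graph K_{⌊n/2⌋, ⌈n/2⌉}. For n = 329: ⌊329^2/4⌋ = ⌊108241/4⌋ = 27060. The extremal graph is K_{164, 165}, which has 164·165 = 27060 edges.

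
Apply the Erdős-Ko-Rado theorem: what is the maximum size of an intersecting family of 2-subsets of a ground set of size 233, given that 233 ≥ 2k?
max |F| = C(232, 1) = 232

Erdős-Ko-Rado (1961): when n ≥ 2k, max |F| = C(n−1, k−1). The bound is attained by the star {A : i ∈ A} for any fixed i ∈ [n]. Here C(233−1, 2−1) = C(232, 1) = 232.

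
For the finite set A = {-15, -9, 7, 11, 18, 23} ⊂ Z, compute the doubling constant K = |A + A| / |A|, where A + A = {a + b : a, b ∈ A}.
K = |A + A| / |A| = 20/6 = 10/3

Enumerate A + A = {a + b : a, b ∈ A}. With |A| = 6, there are |A|^2 = 36 ordered sum pairs; collecting distinct values, A + A = {-30, -24, -18, -8, -4, -2, 2, 3, 8, 9, 14, 18, 22, 25, 29, 30, 34, 36, 41, 46}, so |A + A| = 20. Thus K = 20/6 = 10/3. For comparison, the minimum possible |A + A| over all 6-element sets is 2·6 − 1 = 11 (so min K = 11/6), attained only by arithmetic progressions.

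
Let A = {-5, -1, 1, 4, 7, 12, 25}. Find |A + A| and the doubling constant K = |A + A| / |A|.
K = |A + A| / |A| = 24/7

Enumerate A + A = {a + b : a, b ∈ A}. With |A| = 7, there are |A|^2 = 49 ordered sum pairs; collecting distinct values, A + A = {-10, -6, -4, -2, -1, 0, 2, 3, 5, 6, 7, 8, 11, 13, 14, 16, 19, 20, 24, 26, 29, 32, 37, 50}, so |A + A| = 24. Thus K = 24/7. For comparison, the minimum possible |A + A| over all 7-element sets is 2·7 − 1 = 13 (so min K = 13/7), attained only by arithmetic progressions.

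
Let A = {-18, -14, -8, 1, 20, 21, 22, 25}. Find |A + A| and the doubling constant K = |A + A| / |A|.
K = |A + A| / |A| = 33/8

Enumerate A + A = {a + b : a, b ∈ A}. With |A| = 8, there are |A|^2 = 64 ordered sum pairs; collecting distinct values, A + A = {-36, -32, -28, -26, -22, -17, -16, -13, -7, 2, 3, 4, 6, 7, 8, 11, 12, 13, 14, 17, 21, 22, 23, 26, 40, 41, 42, 43, 44, 45, 46, 47, 50}, so |A + A| = 33. Thus K = 33/8. For comparison, the minimum possible |A + A| over all 8-element sets is 2·8 − 1 = 15 (so min K = 15/8), attained only by arithmetic progressions.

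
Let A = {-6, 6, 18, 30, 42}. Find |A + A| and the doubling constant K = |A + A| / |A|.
K = |A + A| / |A| = 9/5

Enumerate A + A = {a + b : a, b ∈ A}. With |A| = 5, there are |A|^2 = 25 ordered sum pairs; collecting distinct values, A + A = {-12, 0, 12, 24, 36, 48, 60, 72, 84}, so |A + A| = 9. Thus K = 9/5. Here |A + A| = 2|A| − 1 = 9, the minimum possible — so K = 9/5 is minimal, which holds iff A is an arithmetic progression.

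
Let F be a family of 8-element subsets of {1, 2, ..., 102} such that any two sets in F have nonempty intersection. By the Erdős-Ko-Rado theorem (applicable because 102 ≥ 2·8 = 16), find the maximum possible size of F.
max |F| = C(101, 7) = 17199613200

Erdős-Ko-Rado (1961): when n ≥ 2k, max |F| = C(n−1, k−1). The bound is attained by the star {A : i ∈ A} for any fixed i ∈ [n]. Here C(102−1, 8−1) = C(101, 7) = 17199613200.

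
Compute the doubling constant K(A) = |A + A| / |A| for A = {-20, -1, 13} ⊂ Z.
K = |A + A| / |A| = 6/3 = 2

Enumerate A + A = {a + b : a, b ∈ A}. With |A| = 3, there are |A|^2 = 9 ordered sum pairs; collecting distinct values, A + A = {-40, -21, -7, -2, 12, 26}, so |A + A| = 6. Thus K = 6/3 = 2. For comparison, the minimum possible |A + A| over all 3-element sets is 2·3 − 1 = 5 (so min K = 5/3), attained only by arithmetic progressions.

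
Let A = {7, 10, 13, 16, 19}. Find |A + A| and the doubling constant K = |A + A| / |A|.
K = |A + A| / |A| = 9/5

Enumerate A + A = {a + b : a, b ∈ A}. With |A| = 5, there are |A|^2 = 25 ordered sum pairs; collecting distinct values, A + A = {14, 17, 20, 23, 26, 29, 32, 35, 38}, so |A + A| = 9. Thus K = 9/5. Here |A + A| = 2|A| − 1 = 9, the minimum possible — so K = 9/5 is minimal, which holds iff A is an arithmetic progression.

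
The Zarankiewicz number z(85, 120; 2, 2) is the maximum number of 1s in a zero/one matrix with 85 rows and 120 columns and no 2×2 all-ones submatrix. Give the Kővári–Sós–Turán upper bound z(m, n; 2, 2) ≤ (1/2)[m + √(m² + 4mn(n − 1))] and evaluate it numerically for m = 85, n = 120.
z(85, 120; 2, 2) ≤ (1/2)[85 + √(85² + 4·85·120·119)] = (1/2)[85 + √4862425] = 1145.0454

Kővári–Sós–Turán: let r_1, ..., r_85 be the row sums and z = Σ r_i the total number of 1s. Each pair of columns can share at most one row with both entries 1 (else a 2×2 all-ones block appears), so Σ_i C(r_i, 2) ≤ C(120, 2) = 7140. By convexity Σ_i C(r_i, 2) ≥ 85·C(z/85, 2) = z(z − 85)/(2·85), giving z² − 85z − 85·120·119 ≤ 0 and hence z ≤ (1/2)[85 + √(7225 + 4·1213800)] = (1/2)[85 + √4862425] ≈ (1/2)(85 + 2205.0907) = 1145.0454.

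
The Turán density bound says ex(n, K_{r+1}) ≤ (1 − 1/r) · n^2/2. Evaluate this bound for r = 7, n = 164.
Turán density bound = (6/7) · 164^2/2 = 80688/7 ≈ 11526.8571

Turán's theorem: ex(n, K_{r+1}) is achieved by the complete r-partite Turán graph T(n, r) with parts as balanced as possible, and is at most (1 − 1/r) · n^2/2. For r = 7, n = 164: the density bound is (6/7) · 26896/2 = 80688/7 ≈ 11526.8571. The integer-valued extremum is e(T(164, 7)) = 11526, which is strictly less than the density bound 80688/7 since 7 ∤ 164 (the parts of T(164, 7) cannot all be equal).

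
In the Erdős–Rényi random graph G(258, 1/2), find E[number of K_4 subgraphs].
E[# K_4] = C(258, 4) · (1/2)^C(4, 2) = 180352320 / 2^6 = 2818005

For each 4-subset S of vertices (there are C(258, 4) = 180352320 such S), let X_S = 1 if S induces a K_4 (all C(4, 2) = 6 edges present). Then P(X_S = 1) = (1/2)^6 = 1/64. By linearity of expectation, E[# K_4] = C(258, 4) · (1/2)^6 = 180352320 / 64 = 2818005.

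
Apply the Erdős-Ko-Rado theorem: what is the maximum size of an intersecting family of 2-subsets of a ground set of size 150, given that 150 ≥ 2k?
max |F| = C(149, 1) = 149

Erdős-Ko-Rado (1961): when n ≥ 2k, max |F| = C(n−1, k−1). The bound is attained by the star {A : i ∈ A} for any fixed i ∈ [n]. Here C(150−1, 2−1) = C(149, 1) = 149.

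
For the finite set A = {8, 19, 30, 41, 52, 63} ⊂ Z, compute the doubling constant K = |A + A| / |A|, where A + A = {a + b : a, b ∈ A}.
K = |A + A| / |A| = 11/6

Enumerate A + A = {a + b : a, b ∈ A}. With |A| = 6, there are |A|^2 = 36 ordered sum pairs; collecting distinct values, A + A = {16, 27, 38, 49, 60, 71, 82, 93, 104, 115, 126}, so |A + A| = 11. Thus K = 11/6. Here |A + A| = 2|A| − 1 = 11, the minimum possible — so K = 11/6 is minimal, which holds iff A is an arithmetic progression.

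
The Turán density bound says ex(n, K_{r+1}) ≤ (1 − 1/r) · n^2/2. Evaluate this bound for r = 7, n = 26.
Turán density bound = (6/7) · 26^2/2 = 2028/7 ≈ 289.7143

Turán's theorem: ex(n, K_{r+1}) is achieved by the complete r-partite Turán graph T(n, r) with parts as balanced as possible, and is at most (1 − 1/r) · n^2/2. For r = 7, n = 26: the density bound is (6/7) · 676/2 = 2028/7 ≈ 289.7143. The integer-valued extremum is e(T(26, 7)) = 289, which is strictly less than the density bound 2028/7 since 7 ∤ 26 (the parts of T(26, 7) cannot all be equal).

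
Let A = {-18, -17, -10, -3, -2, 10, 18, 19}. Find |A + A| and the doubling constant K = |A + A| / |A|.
K = |A + A| / |A| = 30/8 = 15/4

Enumerate A + A = {a + b : a, b ∈ A}. With |A| = 8, there are |A|^2 = 64 ordered sum pairs; collecting distinct values, A + A = {-36, -35, -34, -28, -27, -21, -20, -19, -13, -12, -8, -7, -6, -5, -4, 0, 1, 2, 7, 8, 9, 15, 16, 17, 20, 28, 29, 36, 37, 38}, so |A + A| = 30. Thus K = 30/8 = 15/4. For comparison, the minimum possible |A + A| over all 8-element sets is 2·8 − 1 = 15 (so min K = 15/8), attained only by arithmetic progressions.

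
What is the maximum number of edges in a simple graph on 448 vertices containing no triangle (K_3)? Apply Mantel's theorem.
ex(448, K_3) = ⌊448^2/4⌋ = 50176

Mantel (1907): a triangle-free graph on n vertices has at most ⌊n^2/4⌋ edges, with equality for the complete bipartite graph K_{⌊n/2⌋, ⌈n/2⌉}. For n = 448: ⌊448^2/4⌋ = ⌊200704/4⌋ = 50176. The extremal graph is K_{224, 224}, which has 224·224 = 50176 edges.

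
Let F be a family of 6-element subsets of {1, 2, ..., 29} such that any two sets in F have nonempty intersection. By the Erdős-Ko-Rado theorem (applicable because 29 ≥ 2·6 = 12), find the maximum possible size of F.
max |F| = C(28, 5) = 98280

Erdős-Ko-Rado (1961): when n ≥ 2k, max |F| = C(n−1, k−1). The bound is attained by the star {A : i ∈ A} for any fixed i ∈ [n]. Here C(29−1, 6−1) = C(28, 5) = 98280.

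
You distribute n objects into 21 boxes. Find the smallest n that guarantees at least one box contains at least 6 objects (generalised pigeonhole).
n = (6 − 1)·21 + 1 = 106

By the generalised pigeonhole principle, to guarantee some box contains ≥ r objects we need more than (r − 1) · k objects total. Threshold: n = (r − 1) · k + 1. With r = 6 and k = 21: n = 5 · 21 + 1 = 105 + 1 = 106. For n = 105 = 5 · 21, we can put exactly 5 objects in every box, avoiding 6 in any single one — so 106 is tight.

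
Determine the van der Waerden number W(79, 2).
W(79, 2) = 79 + 1 = 80

A 2-term AP is any pair of integers, so a monochromatic 2-AP exists iff some colour is used at least twice. With 79 colours, the colouring i ↦ i on {1, ..., 79} uses each colour once, avoiding any monochromatic pair, so W(79, 2) > 79. For {1, ..., 80}, pigeonhole forces two integers of the same colour, which form a monochromatic 2-AP. Hence W(79, 2) = 80.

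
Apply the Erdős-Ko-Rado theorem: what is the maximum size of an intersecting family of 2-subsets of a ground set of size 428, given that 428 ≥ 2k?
max |F| = C(427, 1) = 427

The Erdős-Ko-Rado theorem states: for n ≥ 2k, an intersecting family of k-subsets of an n-element set has size at most C(n − 1, k − 1), with equality for 'star' families {A ⊆ [n] : |A| = k, i ∈ A} (fix an element i). For n = 428, k = 2: C(427, 1) = 427.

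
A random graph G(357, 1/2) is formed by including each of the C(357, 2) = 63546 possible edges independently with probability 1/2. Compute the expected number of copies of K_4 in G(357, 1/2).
E[# K_4] = C(357, 4) · (1/2)^C(4, 2) = 665485485 / 2^6 = 10398210.703125

For each 4-subset S of vertices (there are C(357, 4) = 665485485 such S), let X_S = 1 if S induces a K_4 (all C(4, 2) = 6 edges present). Then P(X_S = 1) = (1/2)^6 = 1/64. By linearity of expectation, E[# K_4] = C(357, 4) · (1/2)^6 = 665485485 / 64 = 10398210.703125.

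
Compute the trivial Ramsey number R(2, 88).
R(2, 88) = 88

R(2, k) = k for all k ≥ 2: in a 2-colouring of K_k, either some edge is red (a red K_2) or all edges are blue (a blue K_k). And K_{87} coloured all-blue has no blue K_88, so R(2, 88) > 87. Hence R(2, 88) = 88.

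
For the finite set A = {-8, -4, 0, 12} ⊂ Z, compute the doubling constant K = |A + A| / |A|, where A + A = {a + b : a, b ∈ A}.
K = |A + A| / |A| = 9/4

Enumerate A + A = {a + b : a, b ∈ A}. With |A| = 4, there are |A|^2 = 16 ordered sum pairs; collecting distinct values, A + A = {-16, -12, -8, -4, 0, 4, 8, 12, 24}, so |A + A| = 9. Thus K = 9/4. For comparison, the minimum possible |A + A| over all 4-element sets is 2·4 − 1 = 7 (so min K = 7/4), attained only by arithmetic progressions.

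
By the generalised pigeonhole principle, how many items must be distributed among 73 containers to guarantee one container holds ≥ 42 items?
n = (42 − 1)·73 + 1 = 2994

By the generalised pigeonhole principle, to guarantee some box contains ≥ r objects we need more than (r − 1) · k objects total. Threshold: n = (r − 1) · k + 1. With r = 42 and k = 73: n = 41 · 73 + 1 = 2993 + 1 = 2994. For n = 2993 = 41 · 73, we can put exactly 41 objects in every box, avoiding 42 in any single one — so 2994 is tight.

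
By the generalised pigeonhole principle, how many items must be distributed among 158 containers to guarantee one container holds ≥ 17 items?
n = (17 − 1)·158 + 1 = 2529

By the generalised pigeonhole principle, to guarantee some box contains ≥ r objects we need more than (r − 1) · k objects total. Threshold: n = (r − 1) · k + 1. With r = 17 and k = 158: n = 16 · 158 + 1 = 2528 + 1 = 2529. For n = 2528 = 16 · 158, we can put exactly 16 objects in every box, avoiding 17 in any single one — so 2529 is tight.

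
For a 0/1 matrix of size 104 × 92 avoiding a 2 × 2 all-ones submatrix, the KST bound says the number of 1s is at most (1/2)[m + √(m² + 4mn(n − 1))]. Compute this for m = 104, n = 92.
z(104, 92; 2, 2) ≤ (1/2)[104 + √(104² + 4·104·92·91)] = (1/2)[104 + √3493568] = 986.5544

Kővári–Sós–Turán: let r_1, ..., r_104 be the row sums and z = Σ r_i the total number of 1s. Each pair of columns can share at most one row with both entries 1 (else a 2×2 all-ones block appears), so Σ_i C(r_i, 2) ≤ C(92, 2) = 4186. By convexity Σ_i C(r_i, 2) ≥ 104·C(z/104, 2) = z(z − 104)/(2·104), giving z² − 104z − 104·92·91 ≤ 0 and hence z ≤ (1/2)[104 + √(10816 + 4·870688)] = (1/2)[104 + √3493568] ≈ (1/2)(104 + 1869.1089) = 986.5544.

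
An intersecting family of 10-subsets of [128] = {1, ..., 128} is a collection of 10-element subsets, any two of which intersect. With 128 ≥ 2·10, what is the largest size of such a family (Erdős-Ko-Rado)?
max |F| = C(127, 9) = 17722355795375

The Erdős-Ko-Rado theorem states: for n ≥ 2k, an intersecting family of k-subsets of an n-element set has size at most C(n − 1, k − 1), with equality for 'star' families {A ⊆ [n] : |A| = k, i ∈ A} (fix an element i). For n = 128, k = 10: C(127, 9) = 17722355795375.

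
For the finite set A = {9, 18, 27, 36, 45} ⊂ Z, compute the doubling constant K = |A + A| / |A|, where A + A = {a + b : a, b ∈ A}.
K = |A + A| / |A| = 9/5

Enumerate A + A = {a + b : a, b ∈ A}. With |A| = 5, there are |A|^2 = 25 ordered sum pairs; collecting distinct values, A + A = {18, 27, 36, 45, 54, 63, 72, 81, 90}, so |A + A| = 9. Thus K = 9/5. Here |A + A| = 2|A| − 1 = 9, the minimum possible — so K = 9/5 is minimal, which holds iff A is an arithmetic progression.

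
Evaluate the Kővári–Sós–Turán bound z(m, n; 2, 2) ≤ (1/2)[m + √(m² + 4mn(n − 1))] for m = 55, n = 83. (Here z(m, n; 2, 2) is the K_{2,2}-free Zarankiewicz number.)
z(55, 83; 2, 2) ≤ (1/2)[55 + √(55² + 4·55·83·82)] = (1/2)[55 + √1500345] = 639.9429

Kővári–Sós–Turán: let r_1, ..., r_55 be the row sums and z = Σ r_i the total number of 1s. Each pair of columns can share at most one row with both entries 1 (else a 2×2 all-ones block appears), so Σ_i C(r_i, 2) ≤ C(83, 2) = 3403. By convexity Σ_i C(r_i, 2) ≥ 55·C(z/55, 2) = z(z − 55)/(2·55), giving z² − 55z − 55·83·82 ≤ 0 and hence z ≤ (1/2)[55 + √(3025 + 4·374330)] = (1/2)[55 + √1500345] ≈ (1/2)(55 + 1224.8857) = 639.9429.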